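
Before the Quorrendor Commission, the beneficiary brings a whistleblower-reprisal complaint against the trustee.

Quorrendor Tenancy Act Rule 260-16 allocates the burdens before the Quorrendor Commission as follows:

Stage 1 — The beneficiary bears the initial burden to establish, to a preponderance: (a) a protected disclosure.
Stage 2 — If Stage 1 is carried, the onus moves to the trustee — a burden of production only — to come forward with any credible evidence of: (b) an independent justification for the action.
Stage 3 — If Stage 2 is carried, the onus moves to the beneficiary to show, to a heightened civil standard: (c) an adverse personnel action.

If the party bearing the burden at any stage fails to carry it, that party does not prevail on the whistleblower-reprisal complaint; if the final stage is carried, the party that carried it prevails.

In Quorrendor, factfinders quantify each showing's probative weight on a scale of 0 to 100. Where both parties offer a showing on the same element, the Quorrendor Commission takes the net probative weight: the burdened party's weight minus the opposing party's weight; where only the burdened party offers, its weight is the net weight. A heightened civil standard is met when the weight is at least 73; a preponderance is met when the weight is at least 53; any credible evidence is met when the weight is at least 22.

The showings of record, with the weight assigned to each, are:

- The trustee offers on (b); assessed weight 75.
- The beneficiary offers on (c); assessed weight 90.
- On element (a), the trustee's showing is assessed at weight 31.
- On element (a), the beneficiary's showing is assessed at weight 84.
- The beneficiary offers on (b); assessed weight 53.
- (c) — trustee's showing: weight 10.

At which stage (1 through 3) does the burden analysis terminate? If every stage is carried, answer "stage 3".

At Stage 1 the beneficiary must meet a preponderance (weight is at least 53): on (a) the weight is 84 less the opposing 31 gives net 53, which does reach 53, so (a) meets the standard.
  The beneficiary carries Stage 1; the trustee now bears the burden.
At Stage 2 the trustee must meet any credible evidence (weight is at least 22): on (b) the weight is 75 less the opposing 53 gives net 22, which does reach 22, so (b) meets the standard.
  Stage 2 is satisfied; the onus moves to the beneficiary.
At Stage 3 the beneficiary must meet a heightened civil standard (weight is at least 73): on (c) the weight is 90 less the opposing 10 gives net 80, ≥ 73, so (c) meets the standard.
  All elements met at the final stage.
Every stage carried; the beneficiary prevails.

stage 3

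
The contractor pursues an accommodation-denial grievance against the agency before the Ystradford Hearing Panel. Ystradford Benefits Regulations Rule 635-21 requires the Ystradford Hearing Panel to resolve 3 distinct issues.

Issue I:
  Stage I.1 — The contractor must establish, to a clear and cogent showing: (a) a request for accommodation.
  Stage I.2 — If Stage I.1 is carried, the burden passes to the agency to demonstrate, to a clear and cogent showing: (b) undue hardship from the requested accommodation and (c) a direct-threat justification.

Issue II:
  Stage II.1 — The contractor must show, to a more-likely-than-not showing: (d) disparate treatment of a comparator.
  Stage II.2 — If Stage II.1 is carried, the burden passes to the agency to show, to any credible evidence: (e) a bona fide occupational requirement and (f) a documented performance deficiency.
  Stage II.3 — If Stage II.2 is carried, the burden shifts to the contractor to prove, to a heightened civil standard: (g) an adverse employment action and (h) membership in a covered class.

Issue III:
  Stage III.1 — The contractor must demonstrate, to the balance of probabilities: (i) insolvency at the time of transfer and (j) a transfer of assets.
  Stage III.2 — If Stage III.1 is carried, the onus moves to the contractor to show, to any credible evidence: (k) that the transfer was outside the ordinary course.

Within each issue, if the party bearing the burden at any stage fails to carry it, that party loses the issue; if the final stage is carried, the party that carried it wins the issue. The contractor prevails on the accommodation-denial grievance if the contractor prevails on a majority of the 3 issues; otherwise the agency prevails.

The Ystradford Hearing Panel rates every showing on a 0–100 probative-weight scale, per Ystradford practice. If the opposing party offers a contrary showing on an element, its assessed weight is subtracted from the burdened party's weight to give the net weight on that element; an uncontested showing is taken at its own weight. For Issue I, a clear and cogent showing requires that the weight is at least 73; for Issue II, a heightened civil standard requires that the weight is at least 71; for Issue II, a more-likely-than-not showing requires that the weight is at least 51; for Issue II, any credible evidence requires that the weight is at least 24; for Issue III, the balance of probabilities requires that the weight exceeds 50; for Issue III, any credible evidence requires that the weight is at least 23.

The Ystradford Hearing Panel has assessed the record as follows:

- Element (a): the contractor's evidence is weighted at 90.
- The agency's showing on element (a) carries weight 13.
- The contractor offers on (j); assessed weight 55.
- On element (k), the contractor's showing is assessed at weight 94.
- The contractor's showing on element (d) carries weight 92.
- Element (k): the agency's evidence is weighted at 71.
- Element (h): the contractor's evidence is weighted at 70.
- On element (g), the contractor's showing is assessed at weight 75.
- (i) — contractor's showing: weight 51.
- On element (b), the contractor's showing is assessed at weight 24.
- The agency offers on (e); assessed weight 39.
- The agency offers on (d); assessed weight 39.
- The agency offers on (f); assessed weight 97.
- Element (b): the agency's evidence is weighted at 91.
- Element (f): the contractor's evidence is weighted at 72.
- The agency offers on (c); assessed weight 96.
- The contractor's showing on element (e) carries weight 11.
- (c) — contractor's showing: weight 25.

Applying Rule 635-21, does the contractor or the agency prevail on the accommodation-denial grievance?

contractor

— Issue I —
Stage I.1 (contractor, a clear and cogent showing, weight is at least 73): (a) net 90−13=77 ≥ 73 — meets.
  The contractor carries Stage I.1; the agency now bears the burden.
Stage I.2 (agency, a clear and cogent showing, weight is at least 73): (b) net 91−24=67 < 73 — fails; (c) net 96−25=71 < 73 — fails.
  The agency does not carry Stage I.2.
So the contractor prevails on this issue.
— Issue II —
Stage II.1 — burden on contractor; standard: a more-likely-than-not showing (weight is at least 51).
    (d): 92 − 39 = 53 ≥ 51 [met]
  Stage II.1 is satisfied; the onus moves to the agency.
Stage II.2 — burden on agency; standard: any credible evidence (weight is at least 24).
    (e): 39 − 11 = 28 ≥ 24 [met]
    (f): 97 − 72 = 25 ≥ 24 [met]
  Stage II.2 is satisfied; the onus moves to the contractor.
Stage II.3 — burden on contractor; standard: a heightened civil standard (weight is at least 71).
    (g): 75 ≥ 71 [met]
    (h): 70 < 71 [not met]
  The contractor does not carry Stage II.3.
The analysis ends at Stage II.3; the agency prevails on this issue.
— Issue III —
At Stage III.1 the contractor must meet the balance of probabilities (weight exceeds 50): on (i) the weight is 51, > 50, so (i) meets the standard; on (j) the weight is 55, > 50, so (j) meets the standard.
  All elements met. The contractor retains the burden for Stage III.2.
At Stage III.2 the contractor must meet any credible evidence (weight is at least 23): on (k) the weight is 94 less the opposing 71 gives net 23, which does reach 23, so (k) meets the standard.
  The contractor carries the last stage.
With every stage satisfied, the contractor prevails on this issue.
Per-issue: Issue I → contractor; Issue II → agency; Issue III → contractor. The contractor must prevail on a majority of issues; overall, the contractor prevails.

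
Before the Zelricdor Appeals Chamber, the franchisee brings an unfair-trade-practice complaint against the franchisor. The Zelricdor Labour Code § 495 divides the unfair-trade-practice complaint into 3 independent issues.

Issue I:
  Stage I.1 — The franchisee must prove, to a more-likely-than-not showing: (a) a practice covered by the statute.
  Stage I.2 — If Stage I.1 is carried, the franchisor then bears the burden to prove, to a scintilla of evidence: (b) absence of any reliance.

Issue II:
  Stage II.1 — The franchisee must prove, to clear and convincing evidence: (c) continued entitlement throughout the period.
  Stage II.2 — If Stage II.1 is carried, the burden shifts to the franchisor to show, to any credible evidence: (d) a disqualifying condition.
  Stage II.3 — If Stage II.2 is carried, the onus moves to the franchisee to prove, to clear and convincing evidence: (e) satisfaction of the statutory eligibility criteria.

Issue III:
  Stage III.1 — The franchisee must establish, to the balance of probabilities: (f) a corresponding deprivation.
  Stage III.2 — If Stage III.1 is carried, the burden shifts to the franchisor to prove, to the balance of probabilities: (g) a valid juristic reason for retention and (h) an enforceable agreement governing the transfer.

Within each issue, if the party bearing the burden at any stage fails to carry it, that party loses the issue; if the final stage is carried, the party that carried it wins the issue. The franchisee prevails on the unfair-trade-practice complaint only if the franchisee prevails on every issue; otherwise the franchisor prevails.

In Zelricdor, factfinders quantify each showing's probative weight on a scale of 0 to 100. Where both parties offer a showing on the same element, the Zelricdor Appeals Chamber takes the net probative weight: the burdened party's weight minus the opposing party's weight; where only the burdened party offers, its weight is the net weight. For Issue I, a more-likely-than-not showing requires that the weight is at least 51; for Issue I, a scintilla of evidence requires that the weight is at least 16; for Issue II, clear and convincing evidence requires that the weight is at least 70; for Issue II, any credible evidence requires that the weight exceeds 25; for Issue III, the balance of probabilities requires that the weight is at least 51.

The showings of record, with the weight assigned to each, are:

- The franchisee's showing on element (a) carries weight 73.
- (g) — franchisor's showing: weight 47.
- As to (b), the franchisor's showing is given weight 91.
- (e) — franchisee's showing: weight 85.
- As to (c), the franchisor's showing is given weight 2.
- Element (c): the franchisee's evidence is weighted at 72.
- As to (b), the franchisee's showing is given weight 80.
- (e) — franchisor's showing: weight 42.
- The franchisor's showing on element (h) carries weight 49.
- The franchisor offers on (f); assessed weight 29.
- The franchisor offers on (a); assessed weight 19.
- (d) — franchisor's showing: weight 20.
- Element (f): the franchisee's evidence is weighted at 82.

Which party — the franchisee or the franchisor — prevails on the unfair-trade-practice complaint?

franchisee

— Issue I —
Stage I.1 (franchisee, a more-likely-than-not showing, weight is at least 51): (a) net 73−19=54 ≥ 51 — meets.
  The franchisee carries Stage I.1; the franchisor now bears the burden.
Stage I.2 (franchisor, a scintilla of evidence, weight is at least 16): (b) net 91−80=11 < 16 — fails.
  Not every element is met, so the franchisor fails to carry Stage I.2.
The franchisee prevails on this issue.
— Issue II —
Stage II.1 — burden on franchisee; standard: clear and convincing evidence (weight is at least 70).
    (c): 72 − 2 = 70 ≥ 70 [met]
  Stage II.1 is satisfied; the onus moves to the franchisor.
Stage II.2 — burden on franchisor; standard: any credible evidence (weight exceeds 25).
    (d): 20 ≤ 25 [not met]
  Not every element is met, so the franchisor fails to carry Stage II.2.
The analysis ends at Stage II.2; the franchisee prevails on this issue.
— Issue III —
Stage III.1 — burden on franchisee; standard: the balance of probabilities (weight is at least 51).
    (f): 82 − 29 = 53 ≥ 51 [met]
  Stage III.1 carried; the burden shifts to the franchisor.
Stage III.2 — burden on franchisor; standard: the balance of probabilities (weight is at least 51).
    (g): 47 < 51 [not met]
    (h): 49 < 51 [not met]
  The franchisor does not carry Stage III.2.
The franchisee prevails on this issue.
Per-issue: Issue I → franchisee; Issue II → franchisee; Issue III → franchisee. The franchisee must prevail on every issue; overall, the franchisee prevails.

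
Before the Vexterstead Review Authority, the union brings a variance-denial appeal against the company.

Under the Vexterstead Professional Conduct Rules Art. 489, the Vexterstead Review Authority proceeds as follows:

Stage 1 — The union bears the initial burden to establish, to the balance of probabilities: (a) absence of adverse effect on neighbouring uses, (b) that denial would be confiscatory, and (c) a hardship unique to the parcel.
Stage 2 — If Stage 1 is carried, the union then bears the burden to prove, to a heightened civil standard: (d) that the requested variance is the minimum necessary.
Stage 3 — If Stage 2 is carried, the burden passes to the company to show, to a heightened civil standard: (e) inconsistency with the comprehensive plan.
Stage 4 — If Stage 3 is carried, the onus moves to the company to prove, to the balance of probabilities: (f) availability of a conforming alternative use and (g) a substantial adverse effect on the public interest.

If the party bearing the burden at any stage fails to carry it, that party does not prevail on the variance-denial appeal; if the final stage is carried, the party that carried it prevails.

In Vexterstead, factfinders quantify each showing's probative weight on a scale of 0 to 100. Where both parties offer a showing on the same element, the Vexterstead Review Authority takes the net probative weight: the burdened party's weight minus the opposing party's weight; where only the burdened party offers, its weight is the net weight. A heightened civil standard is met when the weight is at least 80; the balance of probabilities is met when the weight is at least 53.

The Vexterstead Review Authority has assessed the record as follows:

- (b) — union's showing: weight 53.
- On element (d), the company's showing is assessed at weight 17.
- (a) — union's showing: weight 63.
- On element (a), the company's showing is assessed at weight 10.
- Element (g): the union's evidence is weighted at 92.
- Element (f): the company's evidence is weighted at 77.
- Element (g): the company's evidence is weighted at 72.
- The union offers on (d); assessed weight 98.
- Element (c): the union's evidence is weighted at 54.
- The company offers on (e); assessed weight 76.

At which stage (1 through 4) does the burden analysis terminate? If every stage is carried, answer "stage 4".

At Stage 1 the union must meet the balance of probabilities (weight is at least 53): on (a) the weight is 63 less the opposing 10 gives net 53, ≥ 53, so (a) meets the standard; on (b) the weight is 53, which does reach 53, so (b) meets the standard; on (c) the weight is 54, ≥ 53, so (c) meets the standard.
  All elements met. The union retains the burden for Stage 2.
At Stage 2 the union must meet a heightened civil standard (weight is at least 80): on (d) the weight is 98 less the opposing 17 gives net 81, which does reach 80, so (d) meets the standard.
  Stage 2 is satisfied; the onus moves to the company.
At Stage 3 the company must meet a heightened civil standard (weight is at least 80): on (e) the weight is 76, which does not reach 80, so (e) does not meet the standard.
  Not every element is met, so the company fails to carry Stage 3.
The analysis ends at Stage 3; the union prevails.

stage 3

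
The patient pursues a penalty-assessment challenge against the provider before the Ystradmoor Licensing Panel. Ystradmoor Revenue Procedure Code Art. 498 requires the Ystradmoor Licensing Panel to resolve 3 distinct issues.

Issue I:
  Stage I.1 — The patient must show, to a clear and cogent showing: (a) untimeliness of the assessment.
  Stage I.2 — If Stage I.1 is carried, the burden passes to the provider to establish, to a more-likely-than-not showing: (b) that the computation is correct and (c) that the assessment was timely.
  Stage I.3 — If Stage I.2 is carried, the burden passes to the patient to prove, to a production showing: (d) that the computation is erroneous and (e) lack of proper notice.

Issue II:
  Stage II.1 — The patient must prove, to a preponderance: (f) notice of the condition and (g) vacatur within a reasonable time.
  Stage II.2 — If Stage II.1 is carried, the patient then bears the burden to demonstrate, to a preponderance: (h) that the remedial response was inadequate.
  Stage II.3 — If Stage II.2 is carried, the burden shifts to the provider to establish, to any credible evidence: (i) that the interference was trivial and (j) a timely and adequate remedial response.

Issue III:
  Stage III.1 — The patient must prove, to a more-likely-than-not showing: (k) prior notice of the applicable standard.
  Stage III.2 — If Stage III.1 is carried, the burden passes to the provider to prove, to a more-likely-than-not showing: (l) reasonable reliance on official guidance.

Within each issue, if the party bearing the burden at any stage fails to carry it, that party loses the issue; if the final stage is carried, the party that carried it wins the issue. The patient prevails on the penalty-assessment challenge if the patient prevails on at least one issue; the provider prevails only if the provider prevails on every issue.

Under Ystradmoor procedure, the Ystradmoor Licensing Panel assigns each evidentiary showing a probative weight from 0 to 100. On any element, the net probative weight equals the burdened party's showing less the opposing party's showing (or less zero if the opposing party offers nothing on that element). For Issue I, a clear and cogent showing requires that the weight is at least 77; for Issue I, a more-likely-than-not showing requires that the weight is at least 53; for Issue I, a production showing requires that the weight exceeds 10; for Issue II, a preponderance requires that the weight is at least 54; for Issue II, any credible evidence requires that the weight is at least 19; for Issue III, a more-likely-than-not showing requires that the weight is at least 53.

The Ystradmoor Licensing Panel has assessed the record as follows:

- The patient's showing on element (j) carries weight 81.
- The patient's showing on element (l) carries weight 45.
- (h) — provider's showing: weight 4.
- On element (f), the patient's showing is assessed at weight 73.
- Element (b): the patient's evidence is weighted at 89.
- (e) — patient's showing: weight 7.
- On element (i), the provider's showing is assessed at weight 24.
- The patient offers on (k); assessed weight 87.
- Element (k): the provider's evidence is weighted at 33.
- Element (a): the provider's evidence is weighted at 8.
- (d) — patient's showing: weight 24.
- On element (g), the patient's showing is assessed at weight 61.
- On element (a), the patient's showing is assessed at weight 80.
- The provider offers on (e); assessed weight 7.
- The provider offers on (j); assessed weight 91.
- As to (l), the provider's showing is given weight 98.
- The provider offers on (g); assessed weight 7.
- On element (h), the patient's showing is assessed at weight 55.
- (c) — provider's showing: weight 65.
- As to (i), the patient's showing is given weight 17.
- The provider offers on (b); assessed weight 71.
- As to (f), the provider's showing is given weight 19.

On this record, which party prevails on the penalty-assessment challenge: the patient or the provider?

— Issue I —
Stage I.1 — burden on patient; standard: a clear and cogent showing (weight is at least 77).
    (a): 80 − 8 = 72 < 77 [not met]
  The patient does not carry Stage I.1.
The provider prevails on this issue.
— Issue II —
Stage II.1 — burden on patient; standard: a preponderance (weight is at least 54).
    (f): 73 − 19 = 54 ≥ 54 [met]
    (g): 61 − 7 = 54 ≥ 54 [met]
  All elements met. The patient retains the burden for Stage II.2.
Stage II.2 — burden on patient; standard: a preponderance (weight is at least 54).
    (h): 55 − 4 = 51 < 54 [not met]
  Not every element is met, so the patient fails to carry Stage II.2.
So the provider prevails on this issue.
— Issue III —
Stage III.1 — burden on patient; standard: a more-likely-than-not showing (weight is at least 53).
    (k): 87 − 33 = 54 ≥ 53 [met]
  The patient carries Stage III.1; the provider now bears the burden.
Stage III.2 — burden on provider; standard: a more-likely-than-not showing (weight is at least 53).
    (l): 98 − 45 = 53 ≥ 53 [met]
  The provider carries the last stage.
All stages carried — the provider prevails on this issue.
Per-issue: Issue I → provider; Issue II → provider; Issue III → provider. The patient must prevail on at least one issue; overall, the provider prevails.

provider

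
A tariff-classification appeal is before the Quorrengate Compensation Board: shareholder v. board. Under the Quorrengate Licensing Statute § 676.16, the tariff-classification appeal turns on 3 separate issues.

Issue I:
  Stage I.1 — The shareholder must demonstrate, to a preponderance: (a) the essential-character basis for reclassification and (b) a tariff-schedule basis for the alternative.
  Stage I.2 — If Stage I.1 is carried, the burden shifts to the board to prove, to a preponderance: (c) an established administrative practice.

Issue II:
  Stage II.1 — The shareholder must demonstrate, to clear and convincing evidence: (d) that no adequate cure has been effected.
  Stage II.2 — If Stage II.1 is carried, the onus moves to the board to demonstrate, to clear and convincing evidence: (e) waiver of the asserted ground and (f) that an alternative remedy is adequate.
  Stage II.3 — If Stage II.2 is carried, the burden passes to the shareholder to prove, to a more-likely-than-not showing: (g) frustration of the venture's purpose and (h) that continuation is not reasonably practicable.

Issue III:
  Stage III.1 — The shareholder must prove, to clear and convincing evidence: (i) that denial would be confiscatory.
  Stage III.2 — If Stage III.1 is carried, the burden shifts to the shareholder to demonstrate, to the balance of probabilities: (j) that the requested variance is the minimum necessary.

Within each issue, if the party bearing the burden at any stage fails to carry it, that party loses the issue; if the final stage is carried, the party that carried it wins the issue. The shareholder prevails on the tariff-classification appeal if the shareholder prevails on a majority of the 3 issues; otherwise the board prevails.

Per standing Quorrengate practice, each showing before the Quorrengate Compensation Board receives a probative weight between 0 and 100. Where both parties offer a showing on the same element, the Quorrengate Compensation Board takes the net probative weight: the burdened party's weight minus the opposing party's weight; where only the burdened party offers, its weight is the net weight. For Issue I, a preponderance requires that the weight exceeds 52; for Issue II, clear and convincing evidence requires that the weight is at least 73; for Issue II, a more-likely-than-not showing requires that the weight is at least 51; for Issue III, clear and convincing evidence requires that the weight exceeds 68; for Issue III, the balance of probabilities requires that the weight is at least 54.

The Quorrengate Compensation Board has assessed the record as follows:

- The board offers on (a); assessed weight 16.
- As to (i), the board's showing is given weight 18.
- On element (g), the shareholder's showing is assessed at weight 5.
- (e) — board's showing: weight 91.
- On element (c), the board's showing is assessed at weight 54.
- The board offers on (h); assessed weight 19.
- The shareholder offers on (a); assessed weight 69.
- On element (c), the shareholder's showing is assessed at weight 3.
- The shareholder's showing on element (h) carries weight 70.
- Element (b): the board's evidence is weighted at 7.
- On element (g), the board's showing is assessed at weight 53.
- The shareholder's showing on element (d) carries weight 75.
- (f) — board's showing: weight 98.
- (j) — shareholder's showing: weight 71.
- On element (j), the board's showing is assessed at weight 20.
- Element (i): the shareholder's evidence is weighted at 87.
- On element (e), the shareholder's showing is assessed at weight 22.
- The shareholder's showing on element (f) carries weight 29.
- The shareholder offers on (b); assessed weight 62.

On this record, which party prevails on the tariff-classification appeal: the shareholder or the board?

— Issue I —
Stage I.1 (shareholder, a preponderance, weight exceeds 52): (a) net 69−16=53 > 52 — meets; (b) net 62−7=55 > 52 — meets.
  Stage I.1 carried; the burden shifts to the board.
Stage I.2 (board, a preponderance, weight exceeds 52): (c) net 54−3=51 ≤ 52 — fails.
  Stage I.2 not carried; the board fails its burden.
The shareholder prevails on this issue.
— Issue II —
Stage II.1 — burden on shareholder; standard: clear and convincing evidence (weight is at least 73).
    (d): 75 ≥ 73 [met]
  Stage II.1 carried; the burden shifts to the board.
Stage II.2 — burden on board; standard: clear and convincing evidence (weight is at least 73).
    (e): 91 − 22 = 69 < 73 [not met]
    (f): 98 − 29 = 69 < 73 [not met]
  Stage II.2 not carried; the board fails its burden.
So the shareholder prevails on this issue.
— Issue III —
Stage III.1 — burden on shareholder; standard: clear and convincing evidence (weight exceeds 68).
    (i): 87 − 18 = 69 > 68 [met]
  Stage III.1 carried; the burden remains with the shareholder.
Stage III.2 — burden on shareholder; standard: the balance of probabilities (weight is at least 54).
    (j): 71 − 20 = 51 < 54 [not met]
  The shareholder does not carry Stage III.2.
So the board prevails on this issue.
Per-issue: Issue I → shareholder; Issue II → shareholder; Issue III → board. The shareholder must prevail on a majority of issues; overall, the shareholder prevails.

shareholder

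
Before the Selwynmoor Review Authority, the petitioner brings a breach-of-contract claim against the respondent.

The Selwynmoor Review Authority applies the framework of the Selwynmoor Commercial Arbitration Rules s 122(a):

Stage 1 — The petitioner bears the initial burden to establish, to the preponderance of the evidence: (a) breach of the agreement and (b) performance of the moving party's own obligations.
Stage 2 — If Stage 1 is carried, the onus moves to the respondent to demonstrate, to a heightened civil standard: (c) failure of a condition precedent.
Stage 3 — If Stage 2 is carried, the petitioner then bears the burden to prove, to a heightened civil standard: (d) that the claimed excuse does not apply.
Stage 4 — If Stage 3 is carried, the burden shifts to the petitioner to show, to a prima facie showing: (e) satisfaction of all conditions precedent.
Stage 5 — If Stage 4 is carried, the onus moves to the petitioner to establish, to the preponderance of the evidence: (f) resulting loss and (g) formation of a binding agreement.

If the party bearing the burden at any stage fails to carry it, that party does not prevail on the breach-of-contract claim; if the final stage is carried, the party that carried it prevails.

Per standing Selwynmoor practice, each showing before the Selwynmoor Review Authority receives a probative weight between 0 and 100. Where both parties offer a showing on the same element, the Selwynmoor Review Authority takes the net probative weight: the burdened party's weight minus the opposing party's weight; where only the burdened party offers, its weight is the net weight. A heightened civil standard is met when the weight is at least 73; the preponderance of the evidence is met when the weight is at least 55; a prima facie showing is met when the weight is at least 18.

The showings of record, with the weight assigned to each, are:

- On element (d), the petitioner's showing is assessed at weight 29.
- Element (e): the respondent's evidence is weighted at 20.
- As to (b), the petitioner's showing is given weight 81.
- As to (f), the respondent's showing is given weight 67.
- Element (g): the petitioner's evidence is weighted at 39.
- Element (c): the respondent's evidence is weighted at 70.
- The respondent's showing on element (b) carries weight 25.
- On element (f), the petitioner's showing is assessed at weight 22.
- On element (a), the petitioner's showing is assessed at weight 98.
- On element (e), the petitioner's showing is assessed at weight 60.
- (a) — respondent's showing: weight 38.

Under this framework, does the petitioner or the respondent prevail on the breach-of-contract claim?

petitioner

Stage 1 — burden on petitioner; standard: the preponderance of the evidence (weight is at least 55).
    (a): 98 − 38 = 60 ≥ 55 [met]
    (b): 81 − 25 = 56 ≥ 55 [met]
  The petitioner carries Stage 1; the respondent now bears the burden.
Stage 2 — burden on respondent; standard: a heightened civil standard (weight is at least 73).
    (c): 70 < 73 [not met]
  The respondent does not carry Stage 2.
The petitioner prevails.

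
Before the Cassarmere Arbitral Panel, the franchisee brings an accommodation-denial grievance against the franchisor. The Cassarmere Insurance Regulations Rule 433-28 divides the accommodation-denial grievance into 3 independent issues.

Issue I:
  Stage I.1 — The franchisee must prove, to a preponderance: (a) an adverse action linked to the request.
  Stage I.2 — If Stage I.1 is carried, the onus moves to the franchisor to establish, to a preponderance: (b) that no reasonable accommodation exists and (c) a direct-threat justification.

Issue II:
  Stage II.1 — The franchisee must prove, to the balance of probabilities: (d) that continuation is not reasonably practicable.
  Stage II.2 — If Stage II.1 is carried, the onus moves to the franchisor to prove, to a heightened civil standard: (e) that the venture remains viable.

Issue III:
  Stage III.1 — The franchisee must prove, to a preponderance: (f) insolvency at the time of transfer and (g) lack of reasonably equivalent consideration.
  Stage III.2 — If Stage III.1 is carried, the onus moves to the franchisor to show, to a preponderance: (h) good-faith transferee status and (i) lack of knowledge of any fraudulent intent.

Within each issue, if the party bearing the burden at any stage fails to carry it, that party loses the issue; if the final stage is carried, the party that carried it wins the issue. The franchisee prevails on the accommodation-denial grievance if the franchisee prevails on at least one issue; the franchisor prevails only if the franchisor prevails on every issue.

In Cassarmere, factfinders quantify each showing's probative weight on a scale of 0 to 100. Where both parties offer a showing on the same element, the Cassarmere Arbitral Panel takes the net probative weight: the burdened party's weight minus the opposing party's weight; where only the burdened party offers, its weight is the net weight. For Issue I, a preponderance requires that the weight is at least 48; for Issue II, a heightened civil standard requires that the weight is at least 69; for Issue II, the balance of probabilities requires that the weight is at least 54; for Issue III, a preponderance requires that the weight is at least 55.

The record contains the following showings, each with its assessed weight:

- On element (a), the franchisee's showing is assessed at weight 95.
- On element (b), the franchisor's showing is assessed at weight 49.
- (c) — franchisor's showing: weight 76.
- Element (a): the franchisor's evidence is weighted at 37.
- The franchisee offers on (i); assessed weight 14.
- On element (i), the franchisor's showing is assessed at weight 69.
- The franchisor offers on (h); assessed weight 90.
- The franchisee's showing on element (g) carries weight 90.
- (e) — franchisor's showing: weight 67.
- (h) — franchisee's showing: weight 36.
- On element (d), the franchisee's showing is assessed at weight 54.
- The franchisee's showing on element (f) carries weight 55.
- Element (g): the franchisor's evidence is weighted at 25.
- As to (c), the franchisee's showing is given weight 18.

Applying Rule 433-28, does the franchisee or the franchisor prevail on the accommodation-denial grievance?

franchisee

— Issue I —
At Stage I.1 the franchisee must meet a preponderance (weight is at least 48): on (a) the weight is 95 less the opposing 37 gives net 58, which does reach 48, so (a) meets the standard.
  All elements met. The burden passes to the franchisor.
At Stage I.2 the franchisor must meet a preponderance (weight is at least 48): on (b) the weight is 49, which does reach 48, so (b) meets the standard; on (c) the weight is 76 less the opposing 18 gives net 58, which does reach 48, so (c) meets the standard.
  All elements met at the final stage.
With every stage satisfied, the franchisor prevails on this issue.
— Issue II —
Stage II.1 — burden on franchisee; standard: the balance of probabilities (weight is at least 54).
    (d): 54 ≥ 54 [met]
  The franchisee carries Stage II.1; the franchisor now bears the burden.
Stage II.2 — burden on franchisor; standard: a heightened civil standard (weight is at least 69).
    (e): 67 < 69 [not met]
  Not every element is met, so the franchisor fails to carry Stage II.2.
The analysis ends at Stage II.2; the franchisee prevails on this issue.
— Issue III —
At Stage III.1 the franchisee must meet a preponderance (weight is at least 55): on (f) the weight is 55, ≥ 55, so (f) meets the standard; on (g) the weight is 90 less the opposing 25 gives net 65, ≥ 55, so (g) meets the standard.
  The franchisee carries Stage III.1; the franchisor now bears the burden.
At Stage III.2 the franchisor must meet a preponderance (weight is at least 55): on (h) the weight is 90 less the opposing 36 gives net 54, which does not reach 55, so (h) does not meet the standard; on (i) the weight is 69 less the opposing 14 gives net 55, which does reach 55, so (i) meets the standard.
  Not every element is met, so the franchisor fails to carry Stage III.2.
The analysis ends at Stage III.2; the franchisee prevails on this issue.
Per-issue: Issue I → franchisor; Issue II → franchisee; Issue III → franchisee. The franchisee must prevail on at least one issue; overall, the franchisee prevails.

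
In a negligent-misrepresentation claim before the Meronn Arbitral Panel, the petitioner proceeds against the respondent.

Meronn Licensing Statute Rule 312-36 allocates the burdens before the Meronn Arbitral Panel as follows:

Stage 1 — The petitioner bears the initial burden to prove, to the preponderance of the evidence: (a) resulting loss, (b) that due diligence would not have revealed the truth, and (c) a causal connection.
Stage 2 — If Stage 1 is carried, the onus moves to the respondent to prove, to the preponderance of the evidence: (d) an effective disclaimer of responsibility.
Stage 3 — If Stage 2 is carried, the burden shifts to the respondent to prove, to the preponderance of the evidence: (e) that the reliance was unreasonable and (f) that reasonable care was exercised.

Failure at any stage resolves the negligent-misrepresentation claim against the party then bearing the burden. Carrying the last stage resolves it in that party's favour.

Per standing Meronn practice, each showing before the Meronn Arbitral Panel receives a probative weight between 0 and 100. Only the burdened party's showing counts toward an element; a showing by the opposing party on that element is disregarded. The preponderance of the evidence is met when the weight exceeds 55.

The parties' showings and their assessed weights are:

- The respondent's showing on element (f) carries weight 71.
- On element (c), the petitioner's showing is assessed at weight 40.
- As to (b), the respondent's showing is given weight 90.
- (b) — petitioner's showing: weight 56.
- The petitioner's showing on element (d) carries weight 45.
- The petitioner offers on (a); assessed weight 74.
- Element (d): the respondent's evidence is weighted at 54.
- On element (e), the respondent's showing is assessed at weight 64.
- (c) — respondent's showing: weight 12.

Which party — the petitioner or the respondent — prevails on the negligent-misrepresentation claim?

respondent

At Stage 1 the petitioner must meet the preponderance of the evidence (weight exceeds 55): on (a) the weight is 74, > 55, so (a) meets the standard; on (b) the weight is 56 (the respondent's 90 is given no effect), > 55, so (b) meets the standard; on (c) the weight is 40 (the respondent's 12 is given no effect), ≤ 55, so (c) does not meet the standard.
  Stage 1 not carried; the petitioner fails its burden.
The analysis ends at Stage 1; the respondent prevails.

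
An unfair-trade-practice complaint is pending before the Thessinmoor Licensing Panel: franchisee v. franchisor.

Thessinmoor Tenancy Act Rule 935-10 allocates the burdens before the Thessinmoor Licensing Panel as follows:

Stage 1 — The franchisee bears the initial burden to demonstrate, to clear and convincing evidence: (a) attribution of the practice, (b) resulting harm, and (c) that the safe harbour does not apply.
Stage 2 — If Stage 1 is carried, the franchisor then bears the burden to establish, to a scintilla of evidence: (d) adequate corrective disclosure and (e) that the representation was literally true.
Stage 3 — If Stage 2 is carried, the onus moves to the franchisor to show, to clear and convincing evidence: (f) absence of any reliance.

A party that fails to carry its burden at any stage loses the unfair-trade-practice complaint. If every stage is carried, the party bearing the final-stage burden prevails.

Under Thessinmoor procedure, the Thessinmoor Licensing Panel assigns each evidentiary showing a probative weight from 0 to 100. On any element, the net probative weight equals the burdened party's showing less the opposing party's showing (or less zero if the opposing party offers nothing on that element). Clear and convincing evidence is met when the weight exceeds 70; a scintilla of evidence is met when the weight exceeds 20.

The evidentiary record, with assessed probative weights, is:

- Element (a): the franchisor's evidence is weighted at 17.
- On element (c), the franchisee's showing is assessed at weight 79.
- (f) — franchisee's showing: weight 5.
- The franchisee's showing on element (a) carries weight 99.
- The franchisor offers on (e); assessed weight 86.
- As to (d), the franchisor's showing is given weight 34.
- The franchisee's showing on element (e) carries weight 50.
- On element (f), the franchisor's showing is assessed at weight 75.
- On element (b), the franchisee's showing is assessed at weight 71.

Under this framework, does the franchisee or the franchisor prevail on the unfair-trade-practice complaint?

Stage 1 (franchisee, clear and convincing evidence, weight exceeds 70): (a) net 99−17=82 > 70 — meets; (b) 71 > 70 — meets; (c) 79 > 70 — meets.
  All elements met. The burden passes to the franchisor.
Stage 2 (franchisor, a scintilla of evidence, weight exceeds 20): (d) 34 > 20 — meets; (e) net 86−50=36 > 20 — meets.
  Stage 2 carried; the burden remains with the franchisor.
Stage 3 (franchisor, clear and convincing evidence, weight exceeds 70): (f) net 75−5=70 ≤ 70 — fails.
  Stage 3 not carried; the franchisor fails its burden.
The franchisee prevails.

franchisee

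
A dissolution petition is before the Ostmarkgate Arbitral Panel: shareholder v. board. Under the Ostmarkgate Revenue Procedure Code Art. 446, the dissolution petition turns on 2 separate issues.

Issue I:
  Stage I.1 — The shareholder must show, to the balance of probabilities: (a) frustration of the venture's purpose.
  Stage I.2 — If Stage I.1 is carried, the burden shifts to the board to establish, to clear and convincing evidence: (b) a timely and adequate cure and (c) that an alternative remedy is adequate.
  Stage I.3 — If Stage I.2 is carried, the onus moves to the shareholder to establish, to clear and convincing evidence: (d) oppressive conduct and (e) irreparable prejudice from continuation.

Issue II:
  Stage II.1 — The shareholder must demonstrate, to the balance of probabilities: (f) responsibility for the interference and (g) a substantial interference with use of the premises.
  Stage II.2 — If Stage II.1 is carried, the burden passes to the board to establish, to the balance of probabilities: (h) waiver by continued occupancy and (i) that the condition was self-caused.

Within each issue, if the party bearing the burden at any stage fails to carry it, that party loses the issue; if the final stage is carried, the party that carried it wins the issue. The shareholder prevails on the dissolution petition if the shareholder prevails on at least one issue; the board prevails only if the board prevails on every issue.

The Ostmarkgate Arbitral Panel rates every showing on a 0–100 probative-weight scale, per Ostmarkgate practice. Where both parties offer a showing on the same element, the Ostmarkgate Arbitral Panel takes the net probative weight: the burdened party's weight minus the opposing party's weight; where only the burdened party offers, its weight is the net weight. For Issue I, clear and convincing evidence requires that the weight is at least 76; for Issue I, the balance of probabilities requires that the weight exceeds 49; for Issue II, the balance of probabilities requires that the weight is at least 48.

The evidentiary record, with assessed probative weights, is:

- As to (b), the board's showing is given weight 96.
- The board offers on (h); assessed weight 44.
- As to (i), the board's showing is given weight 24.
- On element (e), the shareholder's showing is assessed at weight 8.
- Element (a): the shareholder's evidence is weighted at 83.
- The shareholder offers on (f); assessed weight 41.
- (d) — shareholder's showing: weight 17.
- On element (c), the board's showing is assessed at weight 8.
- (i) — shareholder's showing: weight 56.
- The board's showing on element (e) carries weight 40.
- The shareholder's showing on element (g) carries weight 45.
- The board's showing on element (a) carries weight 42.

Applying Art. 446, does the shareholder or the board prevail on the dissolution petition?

board

— Issue I —
Stage I.1 — burden on shareholder; standard: the balance of probabilities (weight exceeds 49).
    (a): 83 − 42 = 41 ≤ 49 [not met]
  The shareholder does not carry Stage I.1.
The analysis ends at Stage I.1; the board prevails on this issue.
— Issue II —
Stage II.1 (shareholder, the balance of probabilities, weight is at least 48): (f) 41 < 48 — fails; (g) 45 < 48 — fails.
  Not every element is met, so the shareholder fails to carry Stage II.1.
So the board prevails on this issue.
Per-issue: Issue I → board; Issue II → board. The shareholder must prevail on at least one issue; overall, the board prevails.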